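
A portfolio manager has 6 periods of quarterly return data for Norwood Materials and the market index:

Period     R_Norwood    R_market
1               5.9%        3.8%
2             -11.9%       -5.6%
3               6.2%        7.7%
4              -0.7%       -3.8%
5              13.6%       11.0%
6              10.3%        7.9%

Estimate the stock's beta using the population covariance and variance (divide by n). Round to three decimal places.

Mean R_i = (5.9 − 11.9 + 6.2 − 0.7 + 13.6 + 10.3) / 6 = 3.9000%
Mean R_m = (3.8 − 5.6 + 7.7 − 3.8 + 11.0 + 7.9) / 6 = 3.5000%
Σ(R_i − R̄_i)(R_m − R̄_m) = 288.5300  ⇒  Cov = 288.5300 / 6 = 48.0883
Σ(R_m − R̄_m)² = 229.4400  ⇒  Var(R_m) = 229.4400 / 6 = 38.2400
β = Cov / Var(R_m) = 48.0883 / 38.2400 = 1.2575

1.258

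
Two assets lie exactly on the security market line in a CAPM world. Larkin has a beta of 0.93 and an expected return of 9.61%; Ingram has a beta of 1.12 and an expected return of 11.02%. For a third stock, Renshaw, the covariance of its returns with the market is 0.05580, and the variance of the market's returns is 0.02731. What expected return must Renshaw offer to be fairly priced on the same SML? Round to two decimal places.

MRP = (11.02% − 9.61%) / (1.12 − 0.93) = 7.4211%
R_f = 9.61% − 0.93 × 7.4211% = 2.7084%
β_Renshaw = Cov / Var(R_m) = 0.05580 / 0.02731 = 2.0432
E(R_Renshaw) = R_f + β × MRP = 2.7084% + 2.0432 × 7.4211% = 17.87%

17.87%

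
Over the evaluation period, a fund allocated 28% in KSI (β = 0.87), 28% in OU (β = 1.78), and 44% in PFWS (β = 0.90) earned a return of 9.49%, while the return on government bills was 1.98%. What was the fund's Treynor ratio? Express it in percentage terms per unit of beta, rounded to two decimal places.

β_P = 0.28×0.87 + 0.28×1.78 + 0.44×0.90 = 1.1380
Treynor = (R_P − R_f) / β_P = (9.49% − 1.98%) / 1.1380 = 7.51% / 1.1380 = 6.60%

6.60%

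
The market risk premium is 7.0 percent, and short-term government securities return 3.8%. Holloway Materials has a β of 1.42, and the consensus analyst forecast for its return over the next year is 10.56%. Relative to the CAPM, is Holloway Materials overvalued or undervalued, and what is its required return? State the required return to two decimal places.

Required return = R_f + β·MRP = 3.8% + 1.42 × 7.0% = 13.74%
Forecast 10.56% < required 13.74% → the stock plots below the SML → overvalued.

Overvalued; required return 13.74%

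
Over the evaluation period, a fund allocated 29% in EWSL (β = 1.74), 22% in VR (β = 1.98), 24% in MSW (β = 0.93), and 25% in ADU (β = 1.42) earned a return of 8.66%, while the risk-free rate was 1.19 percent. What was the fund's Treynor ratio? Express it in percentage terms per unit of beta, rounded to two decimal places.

β_P = 0.29×1.74 + 0.22×1.98 + 0.24×0.93 + 0.25×1.42 = 1.5184
Treynor = (R_P − R_f) / β_P = (8.66% − 1.19%) / 1.5184 = 7.47% / 1.5184 = 4.92%

4.92%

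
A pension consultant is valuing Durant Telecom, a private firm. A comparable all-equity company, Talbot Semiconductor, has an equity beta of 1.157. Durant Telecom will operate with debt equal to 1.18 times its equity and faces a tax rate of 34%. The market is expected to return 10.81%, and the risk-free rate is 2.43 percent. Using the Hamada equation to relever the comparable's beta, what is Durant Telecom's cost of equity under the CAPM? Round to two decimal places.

19.68%

β_L = β_U × [1 + (1 − t)(D/E)] = 1.157 × [1 + (1 − 0.34) × 1.18]
    = 1.157 × [1 + 0.66 × 1.18] = 1.157 × 1.7788 = 2.0581
MRP = 10.81% − 2.43% = 8.38%
E(R) = R_f + β_L × MRP = 2.43% + 2.0581 × 8.38% = 19.68%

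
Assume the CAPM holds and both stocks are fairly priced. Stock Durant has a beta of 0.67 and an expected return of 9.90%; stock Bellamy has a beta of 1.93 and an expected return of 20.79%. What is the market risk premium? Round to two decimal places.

Both satisfy E(R) = R_f + β·MRP, so the slope of the SML is
MRP = (20.79% − 9.90%) / (1.93 − 0.67) = 10.89% / 1.26 = 8.6429%

8.64%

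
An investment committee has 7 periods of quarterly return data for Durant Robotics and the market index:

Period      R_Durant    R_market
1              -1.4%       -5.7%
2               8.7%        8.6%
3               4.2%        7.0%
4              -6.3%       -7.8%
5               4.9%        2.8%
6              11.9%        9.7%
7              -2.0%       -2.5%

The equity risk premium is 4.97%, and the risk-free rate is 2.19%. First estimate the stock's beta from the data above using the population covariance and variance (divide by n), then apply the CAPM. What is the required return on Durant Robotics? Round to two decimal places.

Mean R_i = (-1.4 + 8.7 + 4.2 − 6.3 + 4.9 + 11.9 − 2.0) / 7 = 2.8571%
Mean R_m = (-5.7 + 8.6 + 7.0 − 7.8 + 2.8 + 9.7 − 2.5) / 7 = 1.7286%
Σ(R_i − R̄_i)(R_m − R̄_m) = 260.9186  ⇒  Cov = 260.9186 / 7 = 37.2741
Σ(R_m − R̄_m)² = 303.5543  ⇒  Var(R_m) = 303.5543 / 7 = 43.3649
β = Cov / Var(R_m) = 37.2741 / 43.3649 = 0.8595
E(R) = R_f + β × MRP = 2.19% + 0.8595 × 4.97% = 6.46%

6.46%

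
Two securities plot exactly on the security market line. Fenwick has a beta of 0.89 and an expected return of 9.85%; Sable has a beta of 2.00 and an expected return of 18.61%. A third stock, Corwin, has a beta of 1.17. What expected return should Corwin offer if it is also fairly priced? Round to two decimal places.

MRP (SML slope) = (18.61% − 9.85%) / (2.00 − 0.89) = 8.76% / 1.11 = 7.8919%
R_f (intercept) = 9.85% − 0.89 × 7.8919% = 2.8262%
E(R_Corwin) = R_f + β × MRP = 2.8262% + 1.17 × 7.8919% = 12.06%

12.06%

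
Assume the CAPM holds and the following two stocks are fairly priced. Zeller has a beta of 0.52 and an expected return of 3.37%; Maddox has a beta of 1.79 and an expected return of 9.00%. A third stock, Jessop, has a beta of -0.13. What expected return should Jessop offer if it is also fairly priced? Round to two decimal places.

MRP (SML slope) = (9.00% − 3.37%) / (1.79 − 0.52) = 5.63% / 1.27 = 4.4331%
R_f (intercept) = 3.37% − 0.52 × 4.4331% = 1.0648%
E(R_Jessop) = R_f + β × MRP = 1.0648% + -0.13 × 4.4331% = 0.49%

0.49%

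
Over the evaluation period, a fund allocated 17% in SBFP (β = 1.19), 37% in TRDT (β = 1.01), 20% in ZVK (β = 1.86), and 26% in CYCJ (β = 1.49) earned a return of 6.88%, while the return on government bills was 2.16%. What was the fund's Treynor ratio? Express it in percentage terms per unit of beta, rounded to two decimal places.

β_P = 0.17×1.19 + 0.37×1.01 + 0.20×1.86 + 0.26×1.49 = 1.3354
Treynor = (R_P − R_f) / β_P = (6.88% − 2.16%) / 1.3354 = 4.72% / 1.3354 = 3.53%

3.53%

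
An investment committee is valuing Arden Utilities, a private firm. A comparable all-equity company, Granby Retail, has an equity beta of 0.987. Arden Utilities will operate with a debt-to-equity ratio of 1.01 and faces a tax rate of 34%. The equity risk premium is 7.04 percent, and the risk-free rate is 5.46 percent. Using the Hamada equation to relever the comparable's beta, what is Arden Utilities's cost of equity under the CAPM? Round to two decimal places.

17.04%

β_L = β_U × [1 + (1 − t)(D/E)] = 0.987 × [1 + (1 − 0.34) × 1.01]
    = 0.987 × [1 + 0.66 × 1.01] = 0.987 × 1.6666 = 1.6449
E(R) = R_f + β_L × MRP = 5.46% + 1.6449 × 7.04% = 17.04%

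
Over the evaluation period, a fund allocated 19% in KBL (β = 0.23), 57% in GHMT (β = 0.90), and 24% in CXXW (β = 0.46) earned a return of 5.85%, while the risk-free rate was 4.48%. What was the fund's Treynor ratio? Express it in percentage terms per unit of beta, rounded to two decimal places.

β_P = 0.19×0.23 + 0.57×0.90 + 0.24×0.46 = 0.6671
Treynor = (R_P − R_f) / β_P = (5.85% − 4.48%) / 0.6671 = 1.37% / 0.6671 = 2.05%

2.05%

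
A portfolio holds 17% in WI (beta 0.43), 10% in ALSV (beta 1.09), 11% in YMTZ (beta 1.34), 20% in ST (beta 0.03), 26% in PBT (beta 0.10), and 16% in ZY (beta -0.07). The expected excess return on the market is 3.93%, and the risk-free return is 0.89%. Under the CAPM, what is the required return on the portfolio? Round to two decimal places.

β_P = Σ w_i β_i = 0.17×0.43 + 0.10×1.09 + 0.11×1.34 + 0.20×0.03 + 0.26×0.10 + 0.16×-0.07 = 0.3503
E(R_P) = R_f + β_P × MRP = 0.89% + 0.3503 × 3.93% = 2.27%

2.27%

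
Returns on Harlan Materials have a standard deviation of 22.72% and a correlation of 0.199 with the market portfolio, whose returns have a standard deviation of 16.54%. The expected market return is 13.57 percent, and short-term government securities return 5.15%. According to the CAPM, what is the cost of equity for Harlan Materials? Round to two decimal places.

7.45%

β = ρ × σ_i / σ_m = 0.199 × 22.72% / 16.54% = 0.2734
MRP = 13.57% − 5.15% = 8.42%
E(R) = 5.15% + 0.2734 × 8.42% = 7.45%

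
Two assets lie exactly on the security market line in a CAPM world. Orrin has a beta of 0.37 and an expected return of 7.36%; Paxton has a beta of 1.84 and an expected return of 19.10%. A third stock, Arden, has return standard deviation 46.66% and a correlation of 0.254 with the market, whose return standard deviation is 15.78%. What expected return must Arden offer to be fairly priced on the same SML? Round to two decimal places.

10.40%

MRP = (19.10% − 7.36%) / (1.84 − 0.37) = 7.9864%
R_f = 7.36% − 0.37 × 7.9864% = 4.4050%
β_Arden = ρ·σ_i/σ_m = 0.254 × 46.66 / 15.78 = 0.7511
E(R_Arden) = R_f + β × MRP = 4.4050% + 0.7511 × 7.9864% = 10.40%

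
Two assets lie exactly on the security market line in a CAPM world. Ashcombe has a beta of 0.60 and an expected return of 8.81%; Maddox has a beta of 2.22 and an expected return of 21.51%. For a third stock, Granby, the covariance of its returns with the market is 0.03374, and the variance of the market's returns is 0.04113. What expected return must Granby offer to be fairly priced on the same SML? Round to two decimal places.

10.54%

MRP = (21.51% − 8.81%) / (2.22 − 0.60) = 7.8395%
R_f = 8.81% − 0.60 × 7.8395% = 4.1063%
β_Granby = Cov / Var(R_m) = 0.03374 / 0.04113 = 0.8203
E(R_Granby) = R_f + β × MRP = 4.1063% + 0.8203 × 7.8395% = 10.54%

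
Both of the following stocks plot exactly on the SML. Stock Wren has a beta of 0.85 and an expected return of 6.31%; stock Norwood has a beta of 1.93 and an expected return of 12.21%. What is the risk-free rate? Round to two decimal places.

1.67%

Both satisfy E(R) = R_f + β·MRP, so the slope of the SML is
MRP = (12.21% − 6.31%) / (1.93 − 0.85) = 5.90% / 1.08 = 5.4630%
R_f = E(R_Wren) − β_Wren·MRP = 6.31% − 0.85 × 5.4630% = 1.6665%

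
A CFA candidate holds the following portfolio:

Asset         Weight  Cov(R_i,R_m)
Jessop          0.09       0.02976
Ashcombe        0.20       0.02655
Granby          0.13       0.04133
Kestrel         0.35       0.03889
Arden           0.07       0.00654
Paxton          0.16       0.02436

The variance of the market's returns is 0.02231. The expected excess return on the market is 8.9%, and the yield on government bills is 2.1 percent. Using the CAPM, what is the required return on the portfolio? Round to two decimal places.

14.60%

β_Jessop = 0.02976 / 0.02231 = 1.3339
β_Ashcombe = 0.02655 / 0.02231 = 1.1900
β_Granby = 0.04133 / 0.02231 = 1.8525
β_Kestrel = 0.03889 / 0.02231 = 1.7432
β_Arden = 0.00654 / 0.02231 = 0.2931
β_Paxton = 0.02436 / 0.02231 = 1.0919
β_P = Σ w_i β_i = 0.09×1.3339 + 0.20×1.1900 + 0.13×1.8525 + 0.35×1.7432 + 0.07×0.2931 + 0.16×1.0919 = 1.4042
E(R_P) = R_f + β_P × MRP = 2.1% + 1.4042 × 8.9% = 14.60%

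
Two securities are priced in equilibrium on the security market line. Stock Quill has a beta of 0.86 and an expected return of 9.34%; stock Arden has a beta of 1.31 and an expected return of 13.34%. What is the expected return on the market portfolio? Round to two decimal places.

Both satisfy E(R) = R_f + β·MRP, so the slope of the SML is
MRP = (13.34% − 9.34%) / (1.31 − 0.86) = 4.00% / 0.45 = 8.8889%
R_f = E(R_Quill) − β_Quill·MRP = 9.34% − 0.86 × 8.8889% = 1.6955%
E(R_m) = R_f + MRP = 1.6955% + 8.8889% = 10.58%

10.58%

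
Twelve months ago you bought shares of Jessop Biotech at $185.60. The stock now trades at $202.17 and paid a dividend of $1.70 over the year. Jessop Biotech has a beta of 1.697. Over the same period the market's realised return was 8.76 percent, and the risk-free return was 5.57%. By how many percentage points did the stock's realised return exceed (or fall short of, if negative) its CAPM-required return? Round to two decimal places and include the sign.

-1.14%

Realised HPR = (P1 + D1 − P0) / P0 = (202.17 + 1.70 − 185.60) / 185.60 = 18.27 / 185.60 = 9.8438%
MRP = 8.76% − 5.57% = 3.19%
CAPM required = R_f + β·MRP = 5.57% + 1.697 × 3.19% = 10.98343%
α = realised − required = 9.8438% − 10.98343% = -1.14%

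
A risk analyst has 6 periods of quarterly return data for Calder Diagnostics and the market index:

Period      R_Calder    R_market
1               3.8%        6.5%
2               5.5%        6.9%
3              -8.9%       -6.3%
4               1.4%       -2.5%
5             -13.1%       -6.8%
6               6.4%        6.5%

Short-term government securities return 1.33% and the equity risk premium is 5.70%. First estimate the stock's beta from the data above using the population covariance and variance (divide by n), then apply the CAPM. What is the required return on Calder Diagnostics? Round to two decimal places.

7.76%

Mean R_i = (3.8 + 5.5 − 8.9 + 1.4 − 13.1 + 6.4) / 6 = -0.8167%
Mean R_m = (6.5 + 6.9 − 6.3 − 2.5 − 6.8 + 6.5) / 6 = 0.7167%
Σ(R_i − R̄_i)(R_m − R̄_m) = 249.4117  ⇒  Cov = 249.4117 / 6 = 41.5686
Σ(R_m − R̄_m)² = 221.2083  ⇒  Var(R_m) = 221.2083 / 6 = 36.8681
β = Cov / Var(R_m) = 41.5686 / 36.8681 = 1.1275
E(R) = R_f + β × MRP = 1.33% + 1.1275 × 5.70% = 7.76%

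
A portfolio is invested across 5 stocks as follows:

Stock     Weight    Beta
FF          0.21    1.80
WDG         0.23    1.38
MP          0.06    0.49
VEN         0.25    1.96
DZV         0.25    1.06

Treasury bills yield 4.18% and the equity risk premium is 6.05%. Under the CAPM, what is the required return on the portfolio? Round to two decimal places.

13.13%

β_P = Σ w_i β_i = 0.21×1.80 + 0.23×1.38 + 0.06×0.49 + 0.25×1.96 + 0.25×1.06 = 1.4798
E(R_P) = R_f + β_P × MRP = 4.18% + 1.4798 × 6.05% = 13.13%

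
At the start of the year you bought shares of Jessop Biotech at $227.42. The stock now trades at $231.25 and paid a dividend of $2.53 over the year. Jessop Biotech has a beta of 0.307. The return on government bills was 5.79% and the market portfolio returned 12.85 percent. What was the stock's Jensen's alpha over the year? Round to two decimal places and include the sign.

Realised HPR = (P1 + D1 − P0) / P0 = (231.25 + 2.53 − 227.42) / 227.42 = 6.36 / 227.42 = 2.7966%
MRP = 12.85% − 5.79% = 7.06%
CAPM required = R_f + β·MRP = 5.79% + 0.307 × 7.06% = 7.95742%
α = realised − required = 2.7966% − 7.95742% = -5.16%

-5.16%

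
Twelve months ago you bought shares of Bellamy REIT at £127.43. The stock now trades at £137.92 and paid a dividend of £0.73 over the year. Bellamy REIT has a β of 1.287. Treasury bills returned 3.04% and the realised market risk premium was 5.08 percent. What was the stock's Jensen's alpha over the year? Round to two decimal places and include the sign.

-0.77%

Realised HPR = (P1 + D1 − P0) / P0 = (137.92 + 0.73 − 127.43) / 127.43 = 11.22 / 127.43 = 8.8048%
CAPM required = R_f + β·MRP = 3.04% + 1.287 × 5.08% = 9.57796%
α = realised − required = 8.8048% − 9.57796% = -0.77%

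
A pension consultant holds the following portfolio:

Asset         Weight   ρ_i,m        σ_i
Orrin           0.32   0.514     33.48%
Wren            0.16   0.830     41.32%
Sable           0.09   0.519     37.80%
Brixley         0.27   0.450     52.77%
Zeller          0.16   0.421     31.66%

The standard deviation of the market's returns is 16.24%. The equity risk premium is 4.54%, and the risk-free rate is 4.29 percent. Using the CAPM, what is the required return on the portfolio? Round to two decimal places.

β_Orrin = 0.514 × 33.48% / 16.24% = 1.0597
β_Wren = 0.830 × 41.32% / 16.24% = 2.1118
β_Sable = 0.519 × 37.80% / 16.24% = 1.2080
β_Brixley = 0.450 × 52.77% / 16.24% = 1.4622
β_Zeller = 0.421 × 31.66% / 16.24% = 0.8207
β_P = Σ w_i β_i = 0.32×1.0597 + 0.16×2.1118 + 0.09×1.2080 + 0.27×1.4622 + 0.16×0.8207 = 1.3118
E(R_P) = R_f + β_P × MRP = 4.29% + 1.3118 × 4.54% = 10.25%

10.25%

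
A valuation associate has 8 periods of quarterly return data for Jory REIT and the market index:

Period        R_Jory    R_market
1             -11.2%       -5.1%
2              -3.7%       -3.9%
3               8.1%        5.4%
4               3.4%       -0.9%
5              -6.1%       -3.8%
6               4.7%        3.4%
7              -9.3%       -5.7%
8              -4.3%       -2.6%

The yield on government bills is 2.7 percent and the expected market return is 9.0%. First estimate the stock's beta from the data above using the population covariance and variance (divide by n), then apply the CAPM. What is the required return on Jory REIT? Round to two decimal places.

Mean R_i = (-11.2 − 3.7 + 8.1 + 3.4 − 6.1 + 4.7 − 9.3 − 4.3) / 8 = -2.3000%
Mean R_m = (-5.1 − 3.9 + 5.4 − 0.9 − 3.8 + 3.4 − 5.7 − 2.6) / 8 = -1.6500%
Σ(R_i − R̄_i)(R_m − R̄_m) = 185.2200  ⇒  Cov = 185.2200 / 8 = 23.1525
Σ(R_m − R̄_m)² = 114.6600  ⇒  Var(R_m) = 114.6600 / 8 = 14.3325
β = Cov / Var(R_m) = 23.1525 / 14.3325 = 1.6154
MRP = 9.0% − 2.7% = 6.30%
E(R) = R_f + β × MRP = 2.7% + 1.6154 × 6.3% = 12.88%

12.88%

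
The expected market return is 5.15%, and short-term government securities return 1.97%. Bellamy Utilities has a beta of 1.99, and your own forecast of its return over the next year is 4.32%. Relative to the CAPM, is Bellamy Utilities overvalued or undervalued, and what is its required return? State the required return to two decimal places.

MRP = 5.15% − 1.97% = 3.18%
Required return = R_f + β·MRP = 1.97% + 1.99 × 3.18% = 8.30%
Forecast 4.32% < required 8.30% → the stock plots below the SML → overvalued.

Overvalued; required return 8.30%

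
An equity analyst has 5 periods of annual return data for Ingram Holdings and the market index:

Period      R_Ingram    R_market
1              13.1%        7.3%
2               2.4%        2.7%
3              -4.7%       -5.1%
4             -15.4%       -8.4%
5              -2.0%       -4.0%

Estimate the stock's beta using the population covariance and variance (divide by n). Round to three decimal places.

Mean R_i = (13.1 + 2.4 − 4.7 − 15.4 − 2.0) / 5 = -1.3200%
Mean R_m = (7.3 + 2.7 − 5.1 − 8.4 − 4.0) / 5 = -1.5000%
Σ(R_i − R̄_i)(R_m − R̄_m) = 253.5400  ⇒  Cov = 253.5400 / 5 = 50.7080
Σ(R_m − R̄_m)² = 161.9000  ⇒  Var(R_m) = 161.9000 / 5 = 32.3800
β = Cov / Var(R_m) = 50.7080 / 32.3800 = 1.5660

1.566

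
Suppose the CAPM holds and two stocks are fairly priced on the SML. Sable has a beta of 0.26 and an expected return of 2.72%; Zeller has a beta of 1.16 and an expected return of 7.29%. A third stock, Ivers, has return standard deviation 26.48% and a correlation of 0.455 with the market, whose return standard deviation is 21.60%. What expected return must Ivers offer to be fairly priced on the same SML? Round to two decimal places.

4.23%

MRP = (7.29% − 2.72%) / (1.16 − 0.26) = 5.0778%
R_f = 2.72% − 0.26 × 5.0778% = 1.3998%
β_Ivers = ρ·σ_i/σ_m = 0.455 × 26.48 / 21.60 = 0.5578
E(R_Ivers) = R_f + β × MRP = 1.3998% + 0.5578 × 5.0778% = 4.23%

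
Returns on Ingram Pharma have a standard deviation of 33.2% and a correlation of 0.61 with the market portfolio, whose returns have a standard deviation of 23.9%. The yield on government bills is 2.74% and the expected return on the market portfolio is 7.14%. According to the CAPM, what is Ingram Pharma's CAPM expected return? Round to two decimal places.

β = ρ × σ_i / σ_m = 0.61 × 33.2% / 23.9% = 0.8474
MRP = 7.14% − 2.74% = 4.40%
E(R) = 2.74% + 0.8474 × 4.40% = 6.47%

6.47%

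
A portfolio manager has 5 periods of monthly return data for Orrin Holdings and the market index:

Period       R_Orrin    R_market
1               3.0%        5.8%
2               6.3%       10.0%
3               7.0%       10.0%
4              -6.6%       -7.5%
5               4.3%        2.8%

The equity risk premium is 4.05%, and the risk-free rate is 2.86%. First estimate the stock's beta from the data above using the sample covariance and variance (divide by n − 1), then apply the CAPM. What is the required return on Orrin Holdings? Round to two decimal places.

Mean R_i = (3.0 + 6.3 + 7.0 − 6.6 + 4.3) / 5 = 2.8000%
Mean R_m = (5.8 + 10.0 + 10.0 − 7.5 + 2.8) / 5 = 4.2200%
Σ(R_i − R̄_i)(R_m − R̄_m) = 152.8600  ⇒  Cov = 152.8600 / 4 = 38.2150
Σ(R_m − R̄_m)² = 208.6880  ⇒  Var(R_m) = 208.6880 / 4 = 52.1720
β = Cov / Var(R_m) = 38.2150 / 52.1720 = 0.7325
E(R) = R_f + β × MRP = 2.86% + 0.7325 × 4.05% = 5.83%

5.83%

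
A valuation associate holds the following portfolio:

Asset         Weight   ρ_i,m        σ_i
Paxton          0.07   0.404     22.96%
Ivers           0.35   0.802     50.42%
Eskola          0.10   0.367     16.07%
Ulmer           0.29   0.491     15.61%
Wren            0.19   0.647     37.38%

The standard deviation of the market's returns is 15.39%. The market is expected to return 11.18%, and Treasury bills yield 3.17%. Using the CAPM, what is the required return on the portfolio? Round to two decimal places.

14.73%

β_Paxton = 0.404 × 22.96% / 15.39% = 0.6027
β_Ivers = 0.802 × 50.42% / 15.39% = 2.6275
β_Eskola = 0.367 × 16.07% / 15.39% = 0.3832
β_Ulmer = 0.491 × 15.61% / 15.39% = 0.4980
β_Wren = 0.647 × 37.38% / 15.39% = 1.5715
β_P = Σ w_i β_i = 0.07×0.6027 + 0.35×2.6275 + 0.10×0.3832 + 0.29×0.4980 + 0.19×1.5715 = 1.4431
MRP = 11.18% − 3.17% = 8.01%
E(R_P) = R_f + β_P × MRP = 3.17% + 1.4431 × 8.01% = 14.73%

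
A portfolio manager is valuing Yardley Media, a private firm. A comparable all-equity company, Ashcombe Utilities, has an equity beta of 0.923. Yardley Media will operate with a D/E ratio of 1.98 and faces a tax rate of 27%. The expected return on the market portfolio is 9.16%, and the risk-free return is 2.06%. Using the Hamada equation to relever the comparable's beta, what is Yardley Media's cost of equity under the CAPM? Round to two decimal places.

β_L = β_U × [1 + (1 − t)(D/E)] = 0.923 × [1 + (1 − 0.27) × 1.98]
    = 0.923 × [1 + 0.73 × 1.98] = 0.923 × 2.4454 = 2.2571
MRP = 9.16% − 2.06% = 7.10%
E(R) = R_f + β_L × MRP = 2.06% + 2.2571 × 7.10% = 18.09%

18.09%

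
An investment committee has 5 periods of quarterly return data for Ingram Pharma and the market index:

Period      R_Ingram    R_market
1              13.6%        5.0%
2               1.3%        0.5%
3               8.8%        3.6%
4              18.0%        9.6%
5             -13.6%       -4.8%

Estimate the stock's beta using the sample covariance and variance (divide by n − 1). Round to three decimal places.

2.268

Mean R_i = (13.6 + 1.3 + 8.8 + 18.0 − 13.6) / 5 = 5.6200%
Mean R_m = (5.0 + 0.5 + 3.6 + 9.6 − 4.8) / 5 = 2.7800%
Σ(R_i − R̄_i)(R_m − R̄_m) = 260.2920  ⇒  Cov = 260.2920 / 4 = 65.0730
Σ(R_m − R̄_m)² = 114.7680  ⇒  Var(R_m) = 114.7680 / 4 = 28.6920
β = Cov / Var(R_m) = 65.0730 / 28.6920 = 2.2680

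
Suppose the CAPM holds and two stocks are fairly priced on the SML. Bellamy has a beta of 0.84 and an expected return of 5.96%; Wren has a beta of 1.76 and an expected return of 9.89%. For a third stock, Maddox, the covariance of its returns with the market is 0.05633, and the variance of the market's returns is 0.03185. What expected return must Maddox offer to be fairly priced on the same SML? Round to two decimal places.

MRP = (9.89% − 5.96%) / (1.76 − 0.84) = 4.2717%
R_f = 5.96% − 0.84 × 4.2717% = 2.3718%
β_Maddox = Cov / Var(R_m) = 0.05633 / 0.03185 = 1.7686
E(R_Maddox) = R_f + β × MRP = 2.3718% + 1.7686 × 4.2717% = 9.93%

9.93%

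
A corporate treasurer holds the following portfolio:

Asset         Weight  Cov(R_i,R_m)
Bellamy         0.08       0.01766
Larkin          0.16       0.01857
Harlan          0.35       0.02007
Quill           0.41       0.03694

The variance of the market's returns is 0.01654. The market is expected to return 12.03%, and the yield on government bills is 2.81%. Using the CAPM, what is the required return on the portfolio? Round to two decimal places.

17.61%

β_Bellamy = 0.01766 / 0.01654 = 1.0677
β_Larkin = 0.01857 / 0.01654 = 1.1227
β_Harlan = 0.02007 / 0.01654 = 1.2134
β_Quill = 0.03694 / 0.01654 = 2.2334
β_P = Σ w_i β_i = 0.08×1.0677 + 0.16×1.1227 + 0.35×1.2134 + 0.41×2.2334 = 1.6054
MRP = 12.03% − 2.81% = 9.22%
E(R_P) = R_f + β_P × MRP = 2.81% + 1.6054 × 9.22% = 17.61%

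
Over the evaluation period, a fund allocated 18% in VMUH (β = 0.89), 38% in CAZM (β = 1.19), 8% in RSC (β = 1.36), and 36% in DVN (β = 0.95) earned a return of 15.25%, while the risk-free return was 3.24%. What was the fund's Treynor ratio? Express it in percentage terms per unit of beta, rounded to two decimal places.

β_P = 0.18×0.89 + 0.38×1.19 + 0.08×1.36 + 0.36×0.95 = 1.0632
Treynor = (R_P − R_f) / β_P = (15.25% − 3.24%) / 1.0632 = 12.01% / 1.0632 = 11.30%

11.30%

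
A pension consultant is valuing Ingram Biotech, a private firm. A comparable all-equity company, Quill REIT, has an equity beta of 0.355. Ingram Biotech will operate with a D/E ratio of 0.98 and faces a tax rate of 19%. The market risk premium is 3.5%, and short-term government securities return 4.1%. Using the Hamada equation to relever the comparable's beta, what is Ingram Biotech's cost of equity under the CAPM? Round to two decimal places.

β_L = β_U × [1 + (1 − t)(D/E)] = 0.355 × [1 + (1 − 0.19) × 0.98]
    = 0.355 × [1 + 0.81 × 0.98] = 0.355 × 1.7938 = 0.6368
E(R) = R_f + β_L × MRP = 4.1% + 0.6368 × 3.5% = 6.33%

6.33%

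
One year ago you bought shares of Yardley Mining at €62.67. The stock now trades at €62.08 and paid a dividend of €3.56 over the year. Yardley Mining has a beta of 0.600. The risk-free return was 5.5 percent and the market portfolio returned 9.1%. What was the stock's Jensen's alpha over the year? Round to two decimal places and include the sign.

-2.92%

Realised HPR = (P1 + D1 − P0) / P0 = (62.08 + 3.56 − 62.67) / 62.67 = 2.97 / 62.67 = 4.7391%
MRP = 9.1% − 5.5% = 3.60%
CAPM required = R_f + β·MRP = 5.5% + 0.600 × 3.6% = 7.6600%
α = realised − required = 4.7391% − 7.6600% = -2.92%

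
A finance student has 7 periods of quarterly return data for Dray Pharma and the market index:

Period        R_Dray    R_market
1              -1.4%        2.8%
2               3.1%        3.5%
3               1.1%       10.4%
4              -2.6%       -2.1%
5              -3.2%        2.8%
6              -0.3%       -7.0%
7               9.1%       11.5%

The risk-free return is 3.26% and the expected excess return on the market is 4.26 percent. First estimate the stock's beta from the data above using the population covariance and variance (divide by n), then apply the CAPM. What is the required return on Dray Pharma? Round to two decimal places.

5.00%

Mean R_i = (-1.4 + 3.1 + 1.1 − 2.6 − 3.2 − 0.3 + 9.1) / 7 = 0.8286%
Mean R_m = (2.8 + 3.5 + 10.4 − 2.1 + 2.8 − 7.0 + 11.5) / 7 = 3.1286%
Σ(R_i − R̄_i)(R_m − R̄_m) = 103.4743  ⇒  Cov = 103.4743 / 7 = 14.7820
Σ(R_m − R̄_m)² = 253.2343  ⇒  Var(R_m) = 253.2343 / 7 = 36.1763
β = Cov / Var(R_m) = 14.7820 / 36.1763 = 0.4086
E(R) = R_f + β × MRP = 3.26% + 0.4086 × 4.26% = 5.00%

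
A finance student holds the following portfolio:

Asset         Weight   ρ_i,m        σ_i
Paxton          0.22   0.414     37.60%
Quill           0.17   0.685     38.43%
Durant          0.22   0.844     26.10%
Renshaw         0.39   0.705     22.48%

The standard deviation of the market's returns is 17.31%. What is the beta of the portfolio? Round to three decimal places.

β_Paxton = 0.414 × 37.60% / 17.31% = 0.8993
β_Quill = 0.685 × 38.43% / 17.31% = 1.5208
β_Durant = 0.844 × 26.10% / 17.31% = 1.2726
β_Renshaw = 0.705 × 22.48% / 17.31% = 0.9156
β_P = Σ w_i β_i = 0.22×0.8993 + 0.17×1.5208 + 0.22×1.2726 + 0.39×0.9156 = 1.0934

1.093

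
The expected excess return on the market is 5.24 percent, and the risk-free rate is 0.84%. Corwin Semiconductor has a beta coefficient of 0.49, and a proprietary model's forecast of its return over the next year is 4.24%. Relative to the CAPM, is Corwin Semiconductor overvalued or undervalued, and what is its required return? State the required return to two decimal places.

Required return = R_f + β·MRP = 0.84% + 0.49 × 5.24% = 3.41%
Forecast 4.24% > required 3.41% → the stock plots above the SML → undervalued.

Undervalued; required return 3.41%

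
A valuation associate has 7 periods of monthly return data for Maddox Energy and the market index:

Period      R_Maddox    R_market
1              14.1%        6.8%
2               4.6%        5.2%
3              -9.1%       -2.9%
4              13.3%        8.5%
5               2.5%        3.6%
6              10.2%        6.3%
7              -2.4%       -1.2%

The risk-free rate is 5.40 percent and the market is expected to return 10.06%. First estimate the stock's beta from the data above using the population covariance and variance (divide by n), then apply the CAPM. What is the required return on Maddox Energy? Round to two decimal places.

14.39%

Mean R_i = (14.1 + 4.6 − 9.1 + 13.3 + 2.5 + 10.2 − 2.4) / 7 = 4.7429%
Mean R_m = (6.8 + 5.2 − 2.9 + 8.5 + 3.6 + 6.3 − 1.2) / 7 = 3.7571%
Σ(R_i − R̄_i)(R_m − R̄_m) = 210.6429  ⇒  Cov = 210.6429 / 7 = 30.0918
Σ(R_m − R̄_m)² = 109.2171  ⇒  Var(R_m) = 109.2171 / 7 = 15.6024
β = Cov / Var(R_m) = 30.0918 / 15.6024 = 1.9287
MRP = 10.06% − 5.40% = 4.66%
E(R) = R_f + β × MRP = 5.40% + 1.9287 × 4.66% = 14.39%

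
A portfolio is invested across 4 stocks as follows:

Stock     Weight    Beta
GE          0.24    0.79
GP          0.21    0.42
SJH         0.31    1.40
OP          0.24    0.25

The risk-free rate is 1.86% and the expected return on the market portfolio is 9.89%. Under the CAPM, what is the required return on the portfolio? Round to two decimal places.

β_P = Σ w_i β_i = 0.24×0.79 + 0.21×0.42 + 0.31×1.40 + 0.24×0.25 = 0.7718
MRP = 9.89% − 1.86% = 8.03%
E(R_P) = R_f + β_P × MRP = 1.86% + 0.7718 × 8.03% = 8.06%

8.06%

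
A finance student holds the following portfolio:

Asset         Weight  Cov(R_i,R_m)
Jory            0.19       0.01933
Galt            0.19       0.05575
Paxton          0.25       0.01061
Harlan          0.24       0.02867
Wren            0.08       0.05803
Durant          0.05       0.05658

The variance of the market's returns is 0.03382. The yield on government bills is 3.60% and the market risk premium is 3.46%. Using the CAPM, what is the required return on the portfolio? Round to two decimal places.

β_Jory = 0.01933 / 0.03382 = 0.5716
β_Galt = 0.05575 / 0.03382 = 1.6484
β_Paxton = 0.01061 / 0.03382 = 0.3137
β_Harlan = 0.02867 / 0.03382 = 0.8477
β_Wren = 0.05803 / 0.03382 = 1.7158
β_Durant = 0.05658 / 0.03382 = 1.6730
β_P = Σ w_i β_i = 0.19×0.5716 + 0.19×1.6484 + 0.25×0.3137 + 0.24×0.8477 + 0.08×1.7158 + 0.05×1.6730 = 0.9246
E(R_P) = R_f + β_P × MRP = 3.60% + 0.9246 × 3.46% = 6.80%

6.80%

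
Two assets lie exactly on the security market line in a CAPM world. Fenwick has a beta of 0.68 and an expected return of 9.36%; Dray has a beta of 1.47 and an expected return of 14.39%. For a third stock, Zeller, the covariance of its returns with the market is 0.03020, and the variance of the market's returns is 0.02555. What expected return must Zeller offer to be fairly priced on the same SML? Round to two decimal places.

MRP = (14.39% − 9.36%) / (1.47 − 0.68) = 6.3671%
R_f = 9.36% − 0.68 × 6.3671% = 5.0304%
β_Zeller = Cov / Var(R_m) = 0.03020 / 0.02555 = 1.1820
E(R_Zeller) = R_f + β × MRP = 5.0304% + 1.1820 × 6.3671% = 12.56%

12.56%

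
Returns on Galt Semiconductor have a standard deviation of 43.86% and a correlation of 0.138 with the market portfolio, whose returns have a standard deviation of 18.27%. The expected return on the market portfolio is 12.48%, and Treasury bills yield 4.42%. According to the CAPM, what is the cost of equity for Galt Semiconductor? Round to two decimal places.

7.09%

β = ρ × σ_i / σ_m = 0.138 × 43.86% / 18.27% = 0.3313
MRP = 12.48% − 4.42% = 8.06%
E(R) = 4.42% + 0.3313 × 8.06% = 7.09%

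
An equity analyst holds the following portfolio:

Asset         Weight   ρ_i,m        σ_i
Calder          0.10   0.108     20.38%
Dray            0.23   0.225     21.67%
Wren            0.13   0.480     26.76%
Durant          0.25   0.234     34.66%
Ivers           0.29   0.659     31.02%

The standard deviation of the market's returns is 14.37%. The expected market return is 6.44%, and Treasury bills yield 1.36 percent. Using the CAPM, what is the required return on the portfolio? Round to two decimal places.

β_Calder = 0.108 × 20.38% / 14.37% = 0.1532
β_Dray = 0.225 × 21.67% / 14.37% = 0.3393
β_Wren = 0.480 × 26.76% / 14.37% = 0.8939
β_Durant = 0.234 × 34.66% / 14.37% = 0.5644
β_Ivers = 0.659 × 31.02% / 14.37% = 1.4226
β_P = Σ w_i β_i = 0.10×0.1532 + 0.23×0.3393 + 0.13×0.8939 + 0.25×0.5644 + 0.29×1.4226 = 0.7632
MRP = 6.44% − 1.36% = 5.08%
E(R_P) = R_f + β_P × MRP = 1.36% + 0.7632 × 5.08% = 5.24%

5.24%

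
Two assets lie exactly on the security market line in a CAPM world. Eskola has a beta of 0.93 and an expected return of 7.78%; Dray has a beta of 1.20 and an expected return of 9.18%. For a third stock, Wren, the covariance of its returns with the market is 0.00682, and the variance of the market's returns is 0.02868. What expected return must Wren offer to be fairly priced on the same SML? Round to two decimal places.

MRP = (9.18% − 7.78%) / (1.20 − 0.93) = 5.1852%
R_f = 7.78% − 0.93 × 5.1852% = 2.9578%
β_Wren = Cov / Var(R_m) = 0.00682 / 0.02868 = 0.2378
E(R_Wren) = R_f + β × MRP = 2.9578% + 0.2378 × 5.1852% = 4.19%

4.19%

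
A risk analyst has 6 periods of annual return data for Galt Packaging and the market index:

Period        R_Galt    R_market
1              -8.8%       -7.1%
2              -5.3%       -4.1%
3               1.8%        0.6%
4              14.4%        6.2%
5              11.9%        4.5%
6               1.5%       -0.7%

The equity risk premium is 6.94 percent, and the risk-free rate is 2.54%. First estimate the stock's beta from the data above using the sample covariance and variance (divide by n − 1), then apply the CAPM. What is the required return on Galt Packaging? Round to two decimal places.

Mean R_i = (-8.8 − 5.3 + 1.8 + 14.4 + 11.9 + 1.5) / 6 = 2.5833%
Mean R_m = (-7.1 − 4.1 + 0.6 + 6.2 + 4.5 − 0.7) / 6 = -0.1000%
Σ(R_i − R̄_i)(R_m − R̄_m) = 228.6200  ⇒  Cov = 228.6200 / 5 = 45.7240
Σ(R_m − R̄_m)² = 126.7000  ⇒  Var(R_m) = 126.7000 / 5 = 25.3400
β = Cov / Var(R_m) = 45.7240 / 25.3400 = 1.8044
E(R) = R_f + β × MRP = 2.54% + 1.8044 × 6.94% = 15.06%

15.06%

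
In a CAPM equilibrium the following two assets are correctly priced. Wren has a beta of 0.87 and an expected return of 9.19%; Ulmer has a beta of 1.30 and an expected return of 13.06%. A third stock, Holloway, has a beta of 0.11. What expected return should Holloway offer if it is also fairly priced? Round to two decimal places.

MRP (SML slope) = (13.06% − 9.19%) / (1.30 − 0.87) = 3.87% / 0.43 = 9.0000%
R_f (intercept) = 9.19% − 0.87 × 9.0000% = 1.3600%
E(R_Holloway) = R_f + β × MRP = 1.3600% + 0.11 × 9.0000% = 2.35%

2.35%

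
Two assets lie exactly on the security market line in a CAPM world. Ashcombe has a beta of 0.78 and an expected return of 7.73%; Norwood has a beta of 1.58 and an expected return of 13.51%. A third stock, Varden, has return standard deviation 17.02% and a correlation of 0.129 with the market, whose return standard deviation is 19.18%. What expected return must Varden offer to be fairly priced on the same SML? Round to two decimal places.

MRP = (13.51% − 7.73%) / (1.58 − 0.78) = 7.2250%
R_f = 7.73% − 0.78 × 7.2250% = 2.0945%
β_Varden = ρ·σ_i/σ_m = 0.129 × 17.02 / 19.18 = 0.1145
E(R_Varden) = R_f + β × MRP = 2.0945% + 0.1145 × 7.2250% = 2.92%

2.92%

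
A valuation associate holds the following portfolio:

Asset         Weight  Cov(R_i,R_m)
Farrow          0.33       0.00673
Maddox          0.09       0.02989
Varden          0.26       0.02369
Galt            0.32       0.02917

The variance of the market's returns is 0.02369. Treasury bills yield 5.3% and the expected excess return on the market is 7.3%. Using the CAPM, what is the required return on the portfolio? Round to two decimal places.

β_Farrow = 0.00673 / 0.02369 = 0.2841
β_Maddox = 0.02989 / 0.02369 = 1.2617
β_Varden = 0.02369 / 0.02369 = 1.0000
β_Galt = 0.02917 / 0.02369 = 1.2313
β_P = Σ w_i β_i = 0.33×0.2841 + 0.09×1.2617 + 0.26×1.0000 + 0.32×1.2313 = 0.8613
E(R_P) = R_f + β_P × MRP = 5.3% + 0.8613 × 7.3% = 11.59%

11.59%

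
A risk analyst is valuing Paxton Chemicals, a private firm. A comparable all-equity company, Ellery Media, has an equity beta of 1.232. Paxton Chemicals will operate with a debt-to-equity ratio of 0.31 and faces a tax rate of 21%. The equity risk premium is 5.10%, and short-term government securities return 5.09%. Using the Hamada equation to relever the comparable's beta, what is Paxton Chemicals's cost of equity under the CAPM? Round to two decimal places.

β_L = β_U × [1 + (1 − t)(D/E)] = 1.232 × [1 + (1 − 0.21) × 0.31]
    = 1.232 × [1 + 0.79 × 0.31] = 1.232 × 1.2449 = 1.5337
E(R) = R_f + β_L × MRP = 5.09% + 1.5337 × 5.10% = 12.91%

12.91%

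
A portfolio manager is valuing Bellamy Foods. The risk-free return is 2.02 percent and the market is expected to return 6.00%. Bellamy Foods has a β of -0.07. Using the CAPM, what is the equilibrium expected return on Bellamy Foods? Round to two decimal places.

Market risk premium = E(R_m) − R_f = 6.00% − 2.02% = 3.98%
E(R) = R_f + β × MRP = 2.02% + -0.07 × 3.98% = 1.74%

1.74%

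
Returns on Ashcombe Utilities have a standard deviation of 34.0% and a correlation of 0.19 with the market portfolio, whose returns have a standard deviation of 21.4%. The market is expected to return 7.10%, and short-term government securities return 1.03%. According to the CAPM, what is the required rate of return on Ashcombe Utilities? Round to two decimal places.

2.86%

β = ρ × σ_i / σ_m = 0.19 × 34.0% / 21.4% = 0.3019
MRP = 7.10% − 1.03% = 6.07%
E(R) = 1.03% + 0.3019 × 6.07% = 2.86%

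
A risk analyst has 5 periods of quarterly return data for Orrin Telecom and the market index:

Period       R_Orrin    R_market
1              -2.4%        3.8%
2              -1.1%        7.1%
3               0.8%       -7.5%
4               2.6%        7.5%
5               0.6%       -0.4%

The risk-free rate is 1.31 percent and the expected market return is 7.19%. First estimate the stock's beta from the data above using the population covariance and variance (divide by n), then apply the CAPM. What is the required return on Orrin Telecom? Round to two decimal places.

1.13%

Mean R_i = (-2.4 − 1.1 + 0.8 + 2.6 + 0.6) / 5 = 0.1000%
Mean R_m = (3.8 + 7.1 − 7.5 + 7.5 − 0.4) / 5 = 2.1000%
Σ(R_i − R̄_i)(R_m − R̄_m) = -4.7200  ⇒  Cov = -4.7200 / 5 = -0.9440
Σ(R_m − R̄_m)² = 155.4600  ⇒  Var(R_m) = 155.4600 / 5 = 31.0920
β = Cov / Var(R_m) = -0.9440 / 31.0920 = -0.0304
MRP = 7.19% − 1.31% = 5.88%
E(R) = R_f + β × MRP = 1.31% + -0.0304 × 5.88% = 1.13%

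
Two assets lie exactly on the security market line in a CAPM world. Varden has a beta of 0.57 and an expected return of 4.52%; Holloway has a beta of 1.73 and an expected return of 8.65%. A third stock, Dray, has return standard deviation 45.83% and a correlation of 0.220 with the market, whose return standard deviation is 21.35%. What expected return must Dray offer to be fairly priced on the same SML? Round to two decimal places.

4.17%

MRP = (8.65% − 4.52%) / (1.73 − 0.57) = 3.5603%
R_f = 4.52% − 0.57 × 3.5603% = 2.4906%
β_Dray = ρ·σ_i/σ_m = 0.220 × 45.83 / 21.35 = 0.4723
E(R_Dray) = R_f + β × MRP = 2.4906% + 0.4723 × 3.5603% = 4.17%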